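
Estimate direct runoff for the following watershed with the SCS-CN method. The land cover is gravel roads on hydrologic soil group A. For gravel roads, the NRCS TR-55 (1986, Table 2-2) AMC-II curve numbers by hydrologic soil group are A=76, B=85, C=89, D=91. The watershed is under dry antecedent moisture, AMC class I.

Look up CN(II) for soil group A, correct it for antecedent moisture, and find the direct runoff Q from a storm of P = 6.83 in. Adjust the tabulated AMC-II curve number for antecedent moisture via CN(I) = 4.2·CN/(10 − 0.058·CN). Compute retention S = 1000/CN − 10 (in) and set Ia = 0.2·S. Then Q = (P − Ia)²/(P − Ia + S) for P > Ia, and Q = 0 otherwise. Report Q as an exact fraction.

NRCS table: gravel roads, soil group A → CN(II) = 76
Dry (AMC I): CN(I) = 4.2·76/(10 − 0.058·76) = (1596/5)/(699/125) = 13300/233 ≈ 57.082
Retention S: 1000/CN − 10 with CN=57.082 → S = 1000/133 ≈ 7.519 in
Ia = 0.2S: 0.2·7.519 = 1.504 in (exactly 200/133)
P − Ia = 6.830 − 1.504 = 70839/13300 ≈ 5.326 in (> 0, runoff occurs)
Q = (70839/13300)²/((70839/13300) + 1000/133) = (5018163921/176890000)/(170839/13300) = 5018163921/2272158700 in ≈ 2.209 in

Q = 5018163921/2272158700 in ≈ 2.209 in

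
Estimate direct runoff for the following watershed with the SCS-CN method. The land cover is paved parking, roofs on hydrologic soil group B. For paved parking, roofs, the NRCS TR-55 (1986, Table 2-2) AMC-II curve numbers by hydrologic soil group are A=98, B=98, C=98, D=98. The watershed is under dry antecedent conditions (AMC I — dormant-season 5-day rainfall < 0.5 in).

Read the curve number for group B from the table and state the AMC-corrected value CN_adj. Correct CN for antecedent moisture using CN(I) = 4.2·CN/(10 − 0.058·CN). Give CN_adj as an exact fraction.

NRCS table: paved parking, roofs, soil group B → CN(II) = 98
CN(I) from CN(II)=98: (4.2·98)/(10 − 0.058·98) = 102900/1079 ≈ 95.366

CN_adj = 102900/1079 ≈ 95.366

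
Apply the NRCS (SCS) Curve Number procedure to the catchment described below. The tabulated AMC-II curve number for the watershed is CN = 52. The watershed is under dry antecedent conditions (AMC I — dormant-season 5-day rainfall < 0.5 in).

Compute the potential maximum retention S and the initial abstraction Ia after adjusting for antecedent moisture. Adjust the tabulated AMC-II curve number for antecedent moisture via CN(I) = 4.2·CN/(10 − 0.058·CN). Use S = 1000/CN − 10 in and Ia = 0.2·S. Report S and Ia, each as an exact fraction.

S = 2000/91 in ≈ 21.978 in; Ia = 400/91 in ≈ 4.396 in

Dry (AMC I): CN(I) = 4.2·52/(10 − 0.058·52) = (1092/5)/(873/125) = 9100/291 ≈ 31.271
S = 1000/(9100/291) − 10 = 2000/91 in ≈ 21.978 in
Ia = 0.2·(2000/91) = 400/91 in ≈ 4.396 in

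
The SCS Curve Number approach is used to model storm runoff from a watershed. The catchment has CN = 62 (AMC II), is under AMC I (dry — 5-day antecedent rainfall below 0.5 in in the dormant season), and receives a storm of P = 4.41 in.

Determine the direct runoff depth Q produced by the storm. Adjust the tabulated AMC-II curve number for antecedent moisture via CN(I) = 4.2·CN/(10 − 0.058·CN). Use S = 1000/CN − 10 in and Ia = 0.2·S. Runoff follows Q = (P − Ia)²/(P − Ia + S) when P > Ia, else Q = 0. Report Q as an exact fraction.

CN(I) from CN(II)=62: (4.2·62)/(10 − 0.058·62) = 65100/1601 ≈ 40.662
S = 1000/(65100/1601) − 10 = 9500/651 in ≈ 14.593 in
Ia = 0.2·(9500/651) = 1900/651 in ≈ 2.919 in
P − Ia = 4.410 − 2.919 = 97091/65100 ≈ 1.491 in (> 0, runoff occurs)
Runoff Q = (P−Ia)²/(P−Ia+S) = (1.491)²/(1.491+14.593) = 9426662281/68165624100 ≈ 0.138 in

Q = 9426662281/68165624100 in ≈ 0.138 in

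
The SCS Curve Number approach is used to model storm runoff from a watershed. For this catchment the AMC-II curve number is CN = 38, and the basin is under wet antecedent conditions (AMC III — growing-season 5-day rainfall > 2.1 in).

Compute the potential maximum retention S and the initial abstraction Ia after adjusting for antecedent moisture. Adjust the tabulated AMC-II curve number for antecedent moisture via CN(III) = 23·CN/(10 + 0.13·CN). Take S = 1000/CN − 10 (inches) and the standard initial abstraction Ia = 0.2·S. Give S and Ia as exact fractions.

S = 3100/437 in ≈ 7.094 in; Ia = 620/437 in ≈ 1.419 in

CN(III) from CN(II)=38: (23·38)/(10 + 0.13·38) = 43700/747 ≈ 58.501
Max retention: S = 1000/(43700/747) − 10 = 3100/437 in (≈ 7.094 in)
Initial abstraction Ia = S/5 = (3100/437)/5 = 620/437 ≈ 1.419 in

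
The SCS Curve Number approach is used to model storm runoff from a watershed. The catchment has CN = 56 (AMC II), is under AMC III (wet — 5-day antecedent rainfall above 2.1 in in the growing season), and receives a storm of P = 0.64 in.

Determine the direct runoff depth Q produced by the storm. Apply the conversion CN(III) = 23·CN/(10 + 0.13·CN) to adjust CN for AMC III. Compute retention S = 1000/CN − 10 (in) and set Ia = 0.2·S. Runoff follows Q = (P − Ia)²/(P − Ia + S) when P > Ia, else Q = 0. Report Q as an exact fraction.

CN(III) from CN(II)=56: (23·56)/(10 + 0.13·56) = 4025/54 ≈ 74.537
Retention S: 1000/CN − 10 with CN=74.537 → S = 550/161 ≈ 3.416 in
Ia = 0.2S: 0.2·3.416 = 0.683 in (exactly 110/161)
P = 0.640 ≤ Ia = 0.683 in: entire storm abstracted, Q = 0.

Q = 0 in ≈ 0.000 in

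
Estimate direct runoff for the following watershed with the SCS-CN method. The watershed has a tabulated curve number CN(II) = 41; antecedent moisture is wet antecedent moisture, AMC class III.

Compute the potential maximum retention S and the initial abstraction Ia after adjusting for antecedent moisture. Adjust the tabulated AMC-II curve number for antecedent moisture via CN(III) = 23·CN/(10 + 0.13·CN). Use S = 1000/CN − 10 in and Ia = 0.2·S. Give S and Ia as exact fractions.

Wet (AMC III): CN(III) = 23·41/(10 + 0.13·41) = 943/(1533/100) = 94300/1533 ≈ 61.513
Retention S: 1000/CN − 10 with CN=61.513 → S = 5900/943 ≈ 6.257 in
Ia = 0.2S: 0.2·6.257 = 1.251 in (exactly 1180/943)

S = 5900/943 in ≈ 6.257 in; Ia = 1180/943 in ≈ 1.251 in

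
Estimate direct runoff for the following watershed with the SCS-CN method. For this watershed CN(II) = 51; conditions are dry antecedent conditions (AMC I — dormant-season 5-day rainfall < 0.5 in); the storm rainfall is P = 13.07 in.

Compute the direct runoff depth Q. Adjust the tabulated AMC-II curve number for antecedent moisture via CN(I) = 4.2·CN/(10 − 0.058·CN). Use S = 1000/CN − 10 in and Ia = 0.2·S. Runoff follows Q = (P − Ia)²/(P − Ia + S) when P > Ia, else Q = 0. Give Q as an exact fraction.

Q = 16892460841/7343556300 in ≈ 2.300 in

CN(I) from CN(II)=51: (4.2·51)/(10 − 0.058·51) = 15300/503 ≈ 30.417
Max retention: S = 1000/(15300/503) − 10 = 3500/153 in (≈ 22.876 in)
Ia = 0.2·(3500/153) = 700/153 in ≈ 4.575 in
P − Ia = 13.070 − 4.575 = 129971/15300 ≈ 8.495 in (> 0, runoff occurs)
Q: (129971/15300)² ÷ (479971/15300) = 16892460841/7343556300 in (≈ 2.300 in)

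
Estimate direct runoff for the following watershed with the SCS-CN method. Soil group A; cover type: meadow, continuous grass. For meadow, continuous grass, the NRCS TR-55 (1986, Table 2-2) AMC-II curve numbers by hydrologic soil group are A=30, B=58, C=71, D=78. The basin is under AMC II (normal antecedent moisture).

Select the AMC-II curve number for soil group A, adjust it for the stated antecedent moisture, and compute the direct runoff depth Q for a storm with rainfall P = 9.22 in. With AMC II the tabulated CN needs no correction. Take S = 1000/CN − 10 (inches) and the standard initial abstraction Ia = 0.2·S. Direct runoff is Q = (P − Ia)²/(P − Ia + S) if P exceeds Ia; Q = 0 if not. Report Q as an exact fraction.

NRCS table: meadow, continuous grass, soil group A → CN(II) = 30
CN(II) = 30; AMC II needs no correction.
Retention S: 1000/CN − 10 with CN=30.000 → S = 70/3 ≈ 23.333 in
Ia = 0.2S: 0.2·23.333 = 4.667 in (exactly 14/3)
Since P=9.220 > Ia=4.667: effective rainfall P−Ia = 683/150 in
Q = (683/150)²/((683/150) + 70/3) = (466489/22500)/(4183/150) = 466489/627450 in ≈ 0.743 in

Q = 466489/627450 in ≈ 0.743 in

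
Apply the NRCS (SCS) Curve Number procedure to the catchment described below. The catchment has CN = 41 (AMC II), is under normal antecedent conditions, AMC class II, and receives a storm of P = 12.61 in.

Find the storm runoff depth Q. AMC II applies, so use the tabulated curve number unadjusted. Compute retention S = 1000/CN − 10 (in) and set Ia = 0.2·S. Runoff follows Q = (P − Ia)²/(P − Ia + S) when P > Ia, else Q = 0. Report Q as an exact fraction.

CN(II) = 41; AMC II needs no correction.
S = 1000/41 − 10 = 590/41 in ≈ 14.390 in
Ia = 0.2·(590/41) = 118/41 in ≈ 2.878 in
Excess rainfall: 12.610 − 2.878 = 9.732 in; P > Ia so Q > 0
Q: (39901/4100)² ÷ (98901/4100) = 1592089801/405494100 in (≈ 3.926 in)

Q = 1592089801/405494100 in ≈ 3.926 in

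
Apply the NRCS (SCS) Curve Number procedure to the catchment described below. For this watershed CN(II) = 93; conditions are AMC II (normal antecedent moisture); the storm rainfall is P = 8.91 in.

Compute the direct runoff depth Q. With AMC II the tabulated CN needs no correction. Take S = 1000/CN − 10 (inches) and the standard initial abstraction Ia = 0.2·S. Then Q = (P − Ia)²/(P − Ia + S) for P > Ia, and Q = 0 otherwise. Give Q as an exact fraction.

CN(II) = 93; AMC II needs no correction.
Retention S: 1000/CN − 10 with CN=93.000 → S = 70/93 ≈ 0.753 in
Ia = 0.2·(70/93) = 14/93 in ≈ 0.151 in
P − Ia = 8.910 − 0.151 = 81463/9300 ≈ 8.759 in (> 0, runoff occurs)
Q: (81463/9300)² ÷ (88463/9300) = 6636220369/822705900 in (≈ 8.066 in)

Q = 6636220369/822705900 in ≈ 8.066 in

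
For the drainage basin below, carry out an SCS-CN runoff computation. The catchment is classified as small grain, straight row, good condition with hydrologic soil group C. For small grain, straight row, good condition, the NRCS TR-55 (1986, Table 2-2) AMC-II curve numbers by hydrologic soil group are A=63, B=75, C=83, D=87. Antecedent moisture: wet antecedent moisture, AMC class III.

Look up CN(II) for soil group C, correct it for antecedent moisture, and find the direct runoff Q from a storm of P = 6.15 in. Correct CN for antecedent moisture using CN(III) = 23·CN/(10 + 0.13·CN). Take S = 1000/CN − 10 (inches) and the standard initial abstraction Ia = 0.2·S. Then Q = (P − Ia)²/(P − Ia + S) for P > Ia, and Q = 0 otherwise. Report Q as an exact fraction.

Q = 51987192049/10003427260 in ≈ 5.197 in

NRCS table: small grain, straight row, good condition, soil group C → CN(II) = 83
Adjust CN=83 to AMC III: 23·83/(10 + 0.13·83) → 1909 ÷ (2079/100) = 190900/2079 ≈ 91.823
Retention S: 1000/CN − 10 with CN=91.823 → S = 1700/1909 ≈ 0.891 in
Initial abstraction Ia = S/5 = (1700/1909)/5 = 340/1909 ≈ 0.178 in
Excess rainfall: 6.150 − 0.178 = 5.972 in; P > Ia so Q > 0
Q = (228007/38180)²/((228007/38180) + 1700/1909) = (51987192049/1457712400)/(262007/38180) = 51987192049/10003427260 in ≈ 5.197 in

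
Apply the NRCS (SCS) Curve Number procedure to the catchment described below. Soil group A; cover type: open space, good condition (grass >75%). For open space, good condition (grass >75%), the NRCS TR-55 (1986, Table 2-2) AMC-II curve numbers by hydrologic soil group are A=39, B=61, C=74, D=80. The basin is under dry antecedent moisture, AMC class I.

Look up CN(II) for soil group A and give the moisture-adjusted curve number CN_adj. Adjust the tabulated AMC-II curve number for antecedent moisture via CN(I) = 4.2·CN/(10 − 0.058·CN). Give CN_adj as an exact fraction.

CN_adj = 81900/3869 ≈ 21.168

NRCS table: open space, good condition (grass >75%), soil group A → CN(II) = 39
CN(I) from CN(II)=39: (4.2·39)/(10 − 0.058·39) = 81900/3869 ≈ 21.168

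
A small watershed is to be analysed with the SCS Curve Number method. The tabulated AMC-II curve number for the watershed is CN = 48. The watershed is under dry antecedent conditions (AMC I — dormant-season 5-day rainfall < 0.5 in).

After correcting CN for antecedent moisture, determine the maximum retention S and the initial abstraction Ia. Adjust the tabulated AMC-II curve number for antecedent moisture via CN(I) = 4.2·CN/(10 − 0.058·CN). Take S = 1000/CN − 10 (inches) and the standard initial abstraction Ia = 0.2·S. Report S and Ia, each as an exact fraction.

Adjust CN=48 to AMC I: 4.2·48/(10 − 0.058·48) → (1008/5) ÷ (902/125) = 12600/451 ≈ 27.938
Max retention: S = 1000/(12600/451) − 10 = 1625/63 in (≈ 25.794 in)
Ia = 0.2S: 0.2·25.794 = 5.159 in (exactly 325/63)

S = 1625/63 in ≈ 25.794 in; Ia = 325/63 in ≈ 5.159 in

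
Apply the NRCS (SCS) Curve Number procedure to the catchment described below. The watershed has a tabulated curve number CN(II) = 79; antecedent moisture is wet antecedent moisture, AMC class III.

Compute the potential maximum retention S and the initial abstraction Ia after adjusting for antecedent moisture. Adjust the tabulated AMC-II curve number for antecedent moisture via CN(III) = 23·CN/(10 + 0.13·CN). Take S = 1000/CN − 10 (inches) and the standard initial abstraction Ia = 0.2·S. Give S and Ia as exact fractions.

CN(III) from CN(II)=79: (23·79)/(10 + 0.13·79) = 181700/2027 ≈ 89.640
Max retention: S = 1000/(181700/2027) − 10 = 2100/1817 in (≈ 1.156 in)
Ia = 0.2S: 0.2·1.156 = 0.231 in (exactly 420/1817)

S = 2100/1817 in ≈ 1.156 in; Ia = 420/1817 in ≈ 0.231 in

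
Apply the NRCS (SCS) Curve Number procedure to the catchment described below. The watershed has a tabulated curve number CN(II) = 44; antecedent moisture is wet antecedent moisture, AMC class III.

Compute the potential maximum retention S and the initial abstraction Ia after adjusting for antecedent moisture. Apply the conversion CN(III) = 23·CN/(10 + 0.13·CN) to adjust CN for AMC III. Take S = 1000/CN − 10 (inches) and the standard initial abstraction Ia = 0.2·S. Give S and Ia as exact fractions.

S = 1400/253 in ≈ 5.534 in; Ia = 280/253 in ≈ 1.107 in

Adjust CN=44 to AMC III: 23·44/(10 + 0.13·44) → 1012 ÷ (393/25) = 25300/393 ≈ 64.377
Max retention: S = 1000/(25300/393) − 10 = 1400/253 in (≈ 5.534 in)
Ia = 0.2S: 0.2·5.534 = 1.107 in (exactly 280/253)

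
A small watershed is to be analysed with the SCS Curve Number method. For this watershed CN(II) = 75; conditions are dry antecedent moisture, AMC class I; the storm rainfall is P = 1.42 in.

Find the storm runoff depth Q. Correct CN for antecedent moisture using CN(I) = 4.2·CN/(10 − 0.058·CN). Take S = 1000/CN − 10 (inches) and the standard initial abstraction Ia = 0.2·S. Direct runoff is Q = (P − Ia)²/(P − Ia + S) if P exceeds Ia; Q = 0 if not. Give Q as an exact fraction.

Adjust CN=75 to AMC I: 4.2·75/(10 − 0.058·75) → 315 ÷ (113/20) = 6300/113 ≈ 55.752
Retention S: 1000/CN − 10 with CN=55.752 → S = 500/63 ≈ 7.937 in
Ia = 0.2S: 0.2·7.937 = 1.587 in (exactly 100/63)
P = 1.420 ≤ Ia = 1.587 in: entire storm abstracted, Q = 0.

Q = 0 in ≈ 0.000 in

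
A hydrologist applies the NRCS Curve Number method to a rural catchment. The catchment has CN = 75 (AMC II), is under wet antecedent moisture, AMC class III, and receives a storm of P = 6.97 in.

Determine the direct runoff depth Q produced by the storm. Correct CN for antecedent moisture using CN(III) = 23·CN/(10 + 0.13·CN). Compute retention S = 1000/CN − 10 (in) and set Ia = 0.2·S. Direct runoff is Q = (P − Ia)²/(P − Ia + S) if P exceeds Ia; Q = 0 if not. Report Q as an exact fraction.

CN(III) from CN(II)=75: (23·75)/(10 + 0.13·75) = 6900/79 ≈ 87.342
Retention S: 1000/CN − 10 with CN=87.342 → S = 100/69 ≈ 1.449 in
Ia = 0.2S: 0.2·1.449 = 0.290 in (exactly 20/69)
Excess rainfall: 6.970 − 0.290 = 6.680 in; P > Ia so Q > 0
Q = (46093/6900)²/((46093/6900) + 100/69) = (2124564649/47610000)/(56093/6900) = 2124564649/387041700 in ≈ 5.489 in

Q = 2124564649/387041700 in ≈ 5.489 in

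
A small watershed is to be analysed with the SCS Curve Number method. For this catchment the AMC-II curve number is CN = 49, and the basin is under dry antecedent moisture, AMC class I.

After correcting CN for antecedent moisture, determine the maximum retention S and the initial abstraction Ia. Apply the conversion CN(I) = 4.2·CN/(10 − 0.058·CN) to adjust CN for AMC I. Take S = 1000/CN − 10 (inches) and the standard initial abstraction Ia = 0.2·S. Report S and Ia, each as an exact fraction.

CN(I) from CN(II)=49: (4.2·49)/(10 − 0.058·49) = 34300/1193 ≈ 28.751
S = 1000/(34300/1193) − 10 = 8500/343 in ≈ 24.781 in
Ia = 0.2S: 0.2·24.781 = 4.956 in (exactly 1700/343)

S = 8500/343 in ≈ 24.781 in; Ia = 1700/343 in ≈ 4.956 in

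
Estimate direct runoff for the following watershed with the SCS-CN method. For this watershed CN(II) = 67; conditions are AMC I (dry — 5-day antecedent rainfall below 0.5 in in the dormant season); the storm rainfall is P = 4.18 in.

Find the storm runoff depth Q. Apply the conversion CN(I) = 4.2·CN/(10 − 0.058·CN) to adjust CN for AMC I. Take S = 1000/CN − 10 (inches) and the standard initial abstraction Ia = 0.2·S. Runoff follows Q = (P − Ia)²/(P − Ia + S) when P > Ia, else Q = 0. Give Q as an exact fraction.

Q = 168255131/677962950 in ≈ 0.248 in

Dry (AMC I): CN(I) = 4.2·67/(10 − 0.058·67) = (1407/5)/(3057/500) = 46900/1019 ≈ 46.026
Max retention: S = 1000/(46900/1019) − 10 = 5500/469 in (≈ 11.727 in)
Initial abstraction Ia = S/5 = (5500/469)/5 = 1100/469 ≈ 2.345 in
Excess rainfall: 4.180 − 2.345 = 1.835 in; P > Ia so Q > 0
Q = (43021/23450)²/((43021/23450) + 5500/469) = (1850806441/549902500)/(318021/23450) = 168255131/677962950 in ≈ 0.248 in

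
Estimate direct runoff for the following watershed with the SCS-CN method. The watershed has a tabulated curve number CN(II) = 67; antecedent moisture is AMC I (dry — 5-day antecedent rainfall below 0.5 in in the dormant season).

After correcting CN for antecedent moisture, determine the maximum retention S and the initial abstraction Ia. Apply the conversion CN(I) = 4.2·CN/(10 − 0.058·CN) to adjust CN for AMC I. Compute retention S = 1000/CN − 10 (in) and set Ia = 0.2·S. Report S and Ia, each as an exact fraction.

S = 5500/469 in ≈ 11.727 in; Ia = 1100/469 in ≈ 2.345 in

Adjust CN=67 to AMC I: 4.2·67/(10 − 0.058·67) → (1407/5) ÷ (3057/500) = 46900/1019 ≈ 46.026
Retention S: 1000/CN − 10 with CN=46.026 → S = 5500/469 ≈ 11.727 in
Ia = 0.2·(5500/469) = 1100/469 in ≈ 2.345 in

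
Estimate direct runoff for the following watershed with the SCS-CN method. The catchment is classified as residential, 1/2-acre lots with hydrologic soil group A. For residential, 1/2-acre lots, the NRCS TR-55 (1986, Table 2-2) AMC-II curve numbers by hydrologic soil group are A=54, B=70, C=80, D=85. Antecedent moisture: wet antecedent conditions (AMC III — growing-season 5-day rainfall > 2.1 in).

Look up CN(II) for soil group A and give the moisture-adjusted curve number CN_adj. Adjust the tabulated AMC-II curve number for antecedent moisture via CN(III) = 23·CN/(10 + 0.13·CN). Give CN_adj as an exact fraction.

NRCS table: residential, 1/2-acre lots, soil group A → CN(II) = 54
Wet (AMC III): CN(III) = 23·54/(10 + 0.13·54) = 1242/(851/50) = 2700/37 ≈ 72.973

CN_adj = 2700/37 ≈ 72.973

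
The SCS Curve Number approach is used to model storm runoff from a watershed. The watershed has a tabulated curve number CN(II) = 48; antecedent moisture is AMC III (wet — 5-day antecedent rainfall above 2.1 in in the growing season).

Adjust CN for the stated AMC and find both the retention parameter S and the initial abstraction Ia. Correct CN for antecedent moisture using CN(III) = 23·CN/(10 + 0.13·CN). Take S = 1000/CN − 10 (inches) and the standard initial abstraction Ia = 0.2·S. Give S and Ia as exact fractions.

S = 325/69 in ≈ 4.710 in; Ia = 65/69 in ≈ 0.942 in

CN(III) from CN(II)=48: (23·48)/(10 + 0.13·48) = 13800/203 ≈ 67.980
Max retention: S = 1000/(13800/203) − 10 = 325/69 in (≈ 4.710 in)
Ia = 0.2S: 0.2·4.710 = 0.942 in (exactly 65/69)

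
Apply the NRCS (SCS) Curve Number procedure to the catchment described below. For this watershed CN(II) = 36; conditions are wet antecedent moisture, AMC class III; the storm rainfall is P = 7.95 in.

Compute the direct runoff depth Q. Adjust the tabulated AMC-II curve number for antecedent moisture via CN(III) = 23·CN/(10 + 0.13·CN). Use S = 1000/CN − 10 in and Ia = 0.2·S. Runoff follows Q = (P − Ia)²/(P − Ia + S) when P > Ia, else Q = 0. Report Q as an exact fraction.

Wet (AMC III): CN(III) = 23·36/(10 + 0.13·36) = 828/(367/25) = 20700/367 ≈ 56.403
Max retention: S = 1000/(20700/367) − 10 = 1600/207 in (≈ 7.729 in)
Ia = 0.2·(1600/207) = 320/207 in ≈ 1.546 in
Since P=7.950 > Ia=1.546: effective rainfall P−Ia = 26513/4140 in
Q = (26513/4140)²/((26513/4140) + 1600/207) = (702939169/17139600)/(58513/4140) = 702939169/242243820 in ≈ 2.902 in

Q = 702939169/242243820 in ≈ 2.902 in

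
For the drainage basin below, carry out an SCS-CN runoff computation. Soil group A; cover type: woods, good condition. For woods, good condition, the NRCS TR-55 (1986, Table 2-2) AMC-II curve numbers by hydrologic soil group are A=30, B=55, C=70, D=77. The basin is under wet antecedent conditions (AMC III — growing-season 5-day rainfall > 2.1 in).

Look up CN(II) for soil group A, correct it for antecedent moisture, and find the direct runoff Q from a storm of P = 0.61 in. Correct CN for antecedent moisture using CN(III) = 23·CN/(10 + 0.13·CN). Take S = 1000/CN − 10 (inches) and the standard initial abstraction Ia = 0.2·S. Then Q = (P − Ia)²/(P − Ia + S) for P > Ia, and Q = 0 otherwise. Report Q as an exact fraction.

Q = 0 in ≈ 0.000 in

NRCS table: woods, good condition, soil group A → CN(II) = 30
Wet (AMC III): CN(III) = 23·30/(10 + 0.13·30) = 690/(139/10) = 6900/139 ≈ 49.640
Max retention: S = 1000/(6900/139) − 10 = 700/69 in (≈ 10.145 in)
Ia = 0.2·(700/69) = 140/69 in ≈ 2.029 in
P = 0.610 ≤ Ia = 2.029 in: entire storm abstracted, Q = 0.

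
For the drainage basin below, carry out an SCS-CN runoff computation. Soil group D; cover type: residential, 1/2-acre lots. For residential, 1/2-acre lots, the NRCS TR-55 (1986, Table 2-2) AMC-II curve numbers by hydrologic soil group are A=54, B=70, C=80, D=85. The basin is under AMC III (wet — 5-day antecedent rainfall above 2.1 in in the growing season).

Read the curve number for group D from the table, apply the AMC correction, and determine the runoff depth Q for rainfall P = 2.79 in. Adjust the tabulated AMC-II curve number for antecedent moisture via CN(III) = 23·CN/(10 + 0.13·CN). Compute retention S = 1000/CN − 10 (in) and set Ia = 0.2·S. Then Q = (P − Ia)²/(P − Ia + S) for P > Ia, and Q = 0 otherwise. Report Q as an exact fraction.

NRCS table: residential, 1/2-acre lots, soil group D → CN(II) = 85
CN(III) from CN(II)=85: (23·85)/(10 + 0.13·85) = 39100/421 ≈ 92.874
S = 1000/(39100/421) − 10 = 300/391 in ≈ 0.767 in
Ia = 0.2·(300/391) = 60/391 in ≈ 0.153 in
Since P=2.790 > Ia=0.153: effective rainfall P−Ia = 103089/39100 in
Runoff Q = (P−Ia)²/(P−Ia+S) = (2.637)²/(2.637+0.767) = 3542447307/1734593300 ≈ 2.042 in

Q = 3542447307/1734593300 in ≈ 2.042 in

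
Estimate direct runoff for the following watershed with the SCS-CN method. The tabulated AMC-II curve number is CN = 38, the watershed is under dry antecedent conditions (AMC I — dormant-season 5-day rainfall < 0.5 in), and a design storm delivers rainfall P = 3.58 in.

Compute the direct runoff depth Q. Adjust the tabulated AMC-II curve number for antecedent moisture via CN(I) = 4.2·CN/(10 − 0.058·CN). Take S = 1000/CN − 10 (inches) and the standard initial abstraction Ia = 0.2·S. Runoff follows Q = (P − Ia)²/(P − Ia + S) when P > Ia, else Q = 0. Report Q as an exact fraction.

Dry (AMC I): CN(I) = 4.2·38/(10 − 0.058·38) = (798/5)/(1949/250) = 39900/1949 ≈ 20.472
Max retention: S = 1000/(39900/1949) − 10 = 15500/399 in (≈ 38.847 in)
Ia = 0.2S: 0.2·38.847 = 7.769 in (exactly 3100/399)
P = 3.580 ≤ Ia = 7.769 in: entire storm abstracted, Q = 0.

Q = 0 in ≈ 0.000 in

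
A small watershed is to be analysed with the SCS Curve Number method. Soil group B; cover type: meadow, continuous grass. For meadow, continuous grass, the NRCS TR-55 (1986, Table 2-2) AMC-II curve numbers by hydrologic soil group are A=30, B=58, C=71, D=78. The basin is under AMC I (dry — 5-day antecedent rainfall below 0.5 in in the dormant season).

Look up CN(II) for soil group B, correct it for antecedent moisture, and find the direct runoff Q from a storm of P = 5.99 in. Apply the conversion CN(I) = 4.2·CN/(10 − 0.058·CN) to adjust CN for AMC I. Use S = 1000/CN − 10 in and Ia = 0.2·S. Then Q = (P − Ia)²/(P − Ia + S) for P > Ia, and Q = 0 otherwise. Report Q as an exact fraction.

NRCS table: meadow, continuous grass, soil group B → CN(II) = 58
Adjust CN=58 to AMC I: 4.2·58/(10 − 0.058·58) → (1218/5) ÷ (1659/250) = 2900/79 ≈ 36.709
S = 1000/(2900/79) − 10 = 500/29 in ≈ 17.241 in
Initial abstraction Ia = S/5 = (500/29)/5 = 100/29 ≈ 3.448 in
P − Ia = 5.990 − 3.448 = 7371/2900 ≈ 2.542 in (> 0, runoff occurs)
Q: (7371/2900)² ÷ (57371/2900) = 54331641/166375900 in (≈ 0.327 in)

Q = 54331641/166375900 in ≈ 0.327 in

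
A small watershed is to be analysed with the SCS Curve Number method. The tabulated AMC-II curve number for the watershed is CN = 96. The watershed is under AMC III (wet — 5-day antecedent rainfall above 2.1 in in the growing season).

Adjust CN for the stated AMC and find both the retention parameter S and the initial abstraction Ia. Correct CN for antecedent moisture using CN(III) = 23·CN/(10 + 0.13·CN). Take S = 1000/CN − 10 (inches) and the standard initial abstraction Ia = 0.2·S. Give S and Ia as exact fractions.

CN(III) from CN(II)=96: (23·96)/(10 + 0.13·96) = 27600/281 ≈ 98.221
Retention S: 1000/CN − 10 with CN=98.221 → S = 25/138 ≈ 0.181 in
Ia = 0.2S: 0.2·0.181 = 0.036 in (exactly 5/138)

S = 25/138 in ≈ 0.181 in; Ia = 5/138 in ≈ 0.036 in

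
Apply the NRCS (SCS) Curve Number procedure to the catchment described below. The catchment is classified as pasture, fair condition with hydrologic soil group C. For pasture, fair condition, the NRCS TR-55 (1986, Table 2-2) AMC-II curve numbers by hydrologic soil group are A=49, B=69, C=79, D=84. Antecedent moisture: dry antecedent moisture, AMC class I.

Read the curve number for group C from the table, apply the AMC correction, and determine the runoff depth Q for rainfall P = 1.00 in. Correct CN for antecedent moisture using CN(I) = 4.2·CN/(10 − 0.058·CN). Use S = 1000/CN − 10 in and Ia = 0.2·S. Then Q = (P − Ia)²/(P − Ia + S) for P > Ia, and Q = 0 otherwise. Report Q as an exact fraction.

NRCS table: pasture, fair condition, soil group C → CN(II) = 79
Dry (AMC I): CN(I) = 4.2·79/(10 − 0.058·79) = (1659/5)/(2709/500) = 7900/129 ≈ 61.240
Retention S: 1000/CN − 10 with CN=61.240 → S = 500/79 ≈ 6.329 in
Initial abstraction Ia = S/5 = (500/79)/5 = 100/79 ≈ 1.266 in
P = 1.000 ≤ Ia = 1.266 in: entire storm abstracted, Q = 0.

Q = 0 in ≈ 0.000 in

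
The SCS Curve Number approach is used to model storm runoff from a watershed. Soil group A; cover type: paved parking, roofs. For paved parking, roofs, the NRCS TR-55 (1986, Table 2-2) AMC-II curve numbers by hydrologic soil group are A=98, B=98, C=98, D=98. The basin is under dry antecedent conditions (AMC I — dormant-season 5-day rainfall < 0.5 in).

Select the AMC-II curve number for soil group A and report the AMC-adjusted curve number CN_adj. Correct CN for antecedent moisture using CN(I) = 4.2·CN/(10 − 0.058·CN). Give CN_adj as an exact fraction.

CN_adj = 102900/1079 ≈ 95.366

NRCS table: paved parking, roofs, soil group A → CN(II) = 98
Dry (AMC I): CN(I) = 4.2·98/(10 − 0.058·98) = (2058/5)/(1079/250) = 102900/1079 ≈ 95.366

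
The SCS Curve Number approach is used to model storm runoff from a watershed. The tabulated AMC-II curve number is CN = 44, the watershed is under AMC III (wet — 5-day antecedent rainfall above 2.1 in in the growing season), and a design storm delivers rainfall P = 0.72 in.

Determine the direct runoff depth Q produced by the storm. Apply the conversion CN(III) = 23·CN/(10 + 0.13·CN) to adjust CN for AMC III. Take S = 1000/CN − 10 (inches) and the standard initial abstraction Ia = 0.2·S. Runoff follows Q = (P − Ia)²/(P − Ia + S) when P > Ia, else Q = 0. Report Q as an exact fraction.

Q = 0 in ≈ 0.000 in

CN(III) from CN(II)=44: (23·44)/(10 + 0.13·44) = 25300/393 ≈ 64.377
S = 1000/(25300/393) − 10 = 1400/253 in ≈ 5.534 in
Ia = 0.2S: 0.2·5.534 = 1.107 in (exactly 280/253)
P = 0.720 ≤ Ia = 1.107 in: entire storm abstracted, Q = 0.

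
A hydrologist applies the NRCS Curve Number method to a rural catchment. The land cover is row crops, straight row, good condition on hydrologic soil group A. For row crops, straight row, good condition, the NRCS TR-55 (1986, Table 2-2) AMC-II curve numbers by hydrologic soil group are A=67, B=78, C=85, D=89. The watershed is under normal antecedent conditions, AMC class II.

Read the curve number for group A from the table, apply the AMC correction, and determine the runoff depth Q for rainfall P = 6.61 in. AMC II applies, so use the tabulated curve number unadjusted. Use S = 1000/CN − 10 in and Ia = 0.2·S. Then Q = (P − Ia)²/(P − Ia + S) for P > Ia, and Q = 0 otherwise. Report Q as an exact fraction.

NRCS table: row crops, straight row, good condition, soil group A → CN(II) = 67
AMC II — tabulated CN = 67 applies directly.
Max retention: S = 1000/67 − 10 = 330/67 in (≈ 4.925 in)
Initial abstraction Ia = S/5 = (330/67)/5 = 66/67 ≈ 0.985 in
P − Ia = 6.610 − 0.985 = 37687/6700 ≈ 5.625 in (> 0, runoff occurs)
Q: (37687/6700)² ÷ (70687/6700) = 1420309969/473602900 in (≈ 2.999 in)

Q = 1420309969/473602900 in ≈ 2.999 in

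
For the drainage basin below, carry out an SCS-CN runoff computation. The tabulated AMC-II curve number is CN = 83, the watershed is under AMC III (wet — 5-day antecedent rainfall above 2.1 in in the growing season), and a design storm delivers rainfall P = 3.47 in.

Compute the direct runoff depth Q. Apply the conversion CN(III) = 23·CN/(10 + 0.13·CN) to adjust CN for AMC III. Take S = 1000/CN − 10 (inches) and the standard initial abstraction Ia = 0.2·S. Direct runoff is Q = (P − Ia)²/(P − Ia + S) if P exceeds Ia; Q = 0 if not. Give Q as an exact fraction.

CN(III) from CN(II)=83: (23·83)/(10 + 0.13·83) = 190900/2079 ≈ 91.823
Max retention: S = 1000/(190900/2079) − 10 = 1700/1909 in (≈ 0.891 in)
Ia = 0.2·(1700/1909) = 340/1909 in ≈ 0.178 in
P − Ia = 3.470 − 0.178 = 628423/190900 ≈ 3.292 in (> 0, runoff occurs)
Q: (628423/190900)² ÷ (798423/190900) = 394915466929/152418950700 in (≈ 2.591 in)

Q = 394915466929/152418950700 in ≈ 2.591 in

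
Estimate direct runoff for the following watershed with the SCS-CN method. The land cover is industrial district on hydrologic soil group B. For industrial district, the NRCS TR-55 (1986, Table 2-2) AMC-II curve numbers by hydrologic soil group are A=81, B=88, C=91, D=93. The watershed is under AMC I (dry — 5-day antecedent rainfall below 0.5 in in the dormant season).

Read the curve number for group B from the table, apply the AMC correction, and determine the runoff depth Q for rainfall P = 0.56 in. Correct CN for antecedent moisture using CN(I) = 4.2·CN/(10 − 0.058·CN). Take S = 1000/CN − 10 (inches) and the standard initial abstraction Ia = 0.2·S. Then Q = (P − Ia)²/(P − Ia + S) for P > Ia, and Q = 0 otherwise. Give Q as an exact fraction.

NRCS table: industrial district, soil group B → CN(II) = 88
CN(I) from CN(II)=88: (4.2·88)/(10 − 0.058·88) = 3850/51 ≈ 75.490
S = 1000/(3850/51) − 10 = 250/77 in ≈ 3.247 in
Ia = 0.2S: 0.2·3.247 = 0.649 in (exactly 50/77)
P = 0.560 ≤ Ia = 0.649 in: entire storm abstracted, Q = 0.

Q = 0 in ≈ 0.000 in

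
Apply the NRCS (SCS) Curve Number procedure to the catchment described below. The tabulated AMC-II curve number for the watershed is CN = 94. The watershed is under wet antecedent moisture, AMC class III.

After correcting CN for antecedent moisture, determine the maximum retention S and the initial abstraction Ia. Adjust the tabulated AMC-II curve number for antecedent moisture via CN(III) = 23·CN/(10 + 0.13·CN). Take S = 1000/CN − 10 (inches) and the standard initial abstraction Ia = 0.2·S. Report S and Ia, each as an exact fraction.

Adjust CN=94 to AMC III: 23·94/(10 + 0.13·94) → 2162 ÷ (1111/50) = 108100/1111 ≈ 97.300
Retention S: 1000/CN − 10 with CN=97.300 → S = 300/1081 ≈ 0.278 in
Ia = 0.2·(300/1081) = 60/1081 in ≈ 0.056 in

S = 300/1081 in ≈ 0.278 in; Ia = 60/1081 in ≈ 0.056 in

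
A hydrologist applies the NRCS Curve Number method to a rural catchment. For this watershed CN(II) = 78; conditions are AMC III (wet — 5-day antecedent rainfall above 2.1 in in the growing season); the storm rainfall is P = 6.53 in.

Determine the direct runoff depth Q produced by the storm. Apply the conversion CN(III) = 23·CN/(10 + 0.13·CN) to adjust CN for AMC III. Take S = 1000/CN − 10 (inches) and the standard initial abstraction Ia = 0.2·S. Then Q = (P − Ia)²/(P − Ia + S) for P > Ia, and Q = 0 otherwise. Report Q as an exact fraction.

Q = 317803915081/60434567700 in ≈ 5.259 in

Wet (AMC III): CN(III) = 23·78/(10 + 0.13·78) = 1794/(1007/50) = 89700/1007 ≈ 89.076
Retention S: 1000/CN − 10 with CN=89.076 → S = 1100/897 ≈ 1.226 in
Initial abstraction Ia = S/5 = (1100/897)/5 = 220/897 ≈ 0.245 in
Excess rainfall: 6.530 − 0.245 = 6.285 in; P > Ia so Q > 0
Runoff Q = (P−Ia)²/(P−Ia+S) = (6.285)²/(6.285+1.226) = 317803915081/60434567700 ≈ 5.259 in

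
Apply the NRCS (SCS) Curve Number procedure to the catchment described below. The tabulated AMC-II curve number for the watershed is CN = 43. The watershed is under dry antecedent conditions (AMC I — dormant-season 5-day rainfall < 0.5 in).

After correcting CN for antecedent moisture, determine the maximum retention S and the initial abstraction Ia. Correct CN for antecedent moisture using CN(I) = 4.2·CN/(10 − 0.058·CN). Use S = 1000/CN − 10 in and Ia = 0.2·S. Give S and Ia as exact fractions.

Dry (AMC I): CN(I) = 4.2·43/(10 − 0.058·43) = (903/5)/(3753/500) = 30100/1251 ≈ 24.061
Retention S: 1000/CN − 10 with CN=24.061 → S = 9500/301 ≈ 31.561 in
Initial abstraction Ia = S/5 = (9500/301)/5 = 1900/301 ≈ 6.312 in

S = 9500/301 in ≈ 31.561 in; Ia = 1900/301 in ≈ 6.312 in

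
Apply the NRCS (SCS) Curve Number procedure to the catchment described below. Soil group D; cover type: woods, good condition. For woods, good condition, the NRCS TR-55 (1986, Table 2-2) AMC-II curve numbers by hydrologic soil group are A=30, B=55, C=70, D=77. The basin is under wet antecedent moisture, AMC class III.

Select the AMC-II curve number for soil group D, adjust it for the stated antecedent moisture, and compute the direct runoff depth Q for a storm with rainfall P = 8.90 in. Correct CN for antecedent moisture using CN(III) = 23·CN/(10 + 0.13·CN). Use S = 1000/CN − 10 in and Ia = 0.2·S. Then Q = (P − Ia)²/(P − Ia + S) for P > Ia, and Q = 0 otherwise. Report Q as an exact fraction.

Q = 44262409/5892810 in ≈ 7.511 in

NRCS table: woods, good condition, soil group D → CN(II) = 77
Wet (AMC III): CN(III) = 23·77/(10 + 0.13·77) = 1771/(2001/100) = 7700/87 ≈ 88.506
Retention S: 1000/CN − 10 with CN=88.506 → S = 100/77 ≈ 1.299 in
Initial abstraction Ia = S/5 = (100/77)/5 = 20/77 ≈ 0.260 in
Since P=8.900 > Ia=0.260: effective rainfall P−Ia = 6653/770 in
Runoff Q = (P−Ia)²/(P−Ia+S) = (8.640)²/(8.640+1.299) = 44262409/5892810 ≈ 7.511 in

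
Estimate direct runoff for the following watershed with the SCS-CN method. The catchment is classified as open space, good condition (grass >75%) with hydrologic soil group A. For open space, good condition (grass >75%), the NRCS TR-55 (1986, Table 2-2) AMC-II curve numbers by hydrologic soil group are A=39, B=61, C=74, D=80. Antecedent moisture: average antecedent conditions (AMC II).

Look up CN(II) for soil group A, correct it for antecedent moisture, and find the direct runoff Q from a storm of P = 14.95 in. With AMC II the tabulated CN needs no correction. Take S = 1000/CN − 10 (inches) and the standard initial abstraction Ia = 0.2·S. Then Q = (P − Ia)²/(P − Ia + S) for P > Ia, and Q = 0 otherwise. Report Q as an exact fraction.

NRCS table: open space, good condition (grass >75%), soil group A → CN(II) = 39
AMC II — tabulated CN = 39 applies directly.
S = 1000/39 − 10 = 610/39 in ≈ 15.641 in
Ia = 0.2S: 0.2·15.641 = 3.128 in (exactly 122/39)
Excess rainfall: 14.950 − 3.128 = 11.822 in; P > Ia so Q > 0
Q = (9221/780)²/((9221/780) + 610/39) = (85026841/608400)/(21421/780) = 85026841/16708380 in ≈ 5.089 in

Q = 85026841/16708380 in ≈ 5.089 in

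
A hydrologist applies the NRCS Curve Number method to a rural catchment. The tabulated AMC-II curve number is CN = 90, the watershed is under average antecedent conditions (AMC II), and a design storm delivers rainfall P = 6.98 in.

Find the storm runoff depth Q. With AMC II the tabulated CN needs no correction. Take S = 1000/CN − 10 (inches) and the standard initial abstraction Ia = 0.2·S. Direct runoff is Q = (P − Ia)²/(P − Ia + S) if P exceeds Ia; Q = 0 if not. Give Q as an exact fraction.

Q = 9247681/1593450 in ≈ 5.804 in

CN(II) = 90; AMC II needs no correction.
S = 1000/90 − 10 = 10/9 in ≈ 1.111 in
Ia = 0.2·(10/9) = 2/9 in ≈ 0.222 in
Excess rainfall: 6.980 − 0.222 = 6.758 in; P > Ia so Q > 0
Runoff Q = (P−Ia)²/(P−Ia+S) = (6.758)²/(6.758+1.111) = 9247681/1593450 ≈ 5.804 in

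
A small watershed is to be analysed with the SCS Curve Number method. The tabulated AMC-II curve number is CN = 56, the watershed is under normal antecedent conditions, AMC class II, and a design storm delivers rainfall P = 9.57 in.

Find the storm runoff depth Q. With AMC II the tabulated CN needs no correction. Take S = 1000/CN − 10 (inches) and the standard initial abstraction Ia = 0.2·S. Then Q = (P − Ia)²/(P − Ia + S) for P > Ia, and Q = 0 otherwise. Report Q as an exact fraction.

AMC II — tabulated CN = 56 applies directly.
Max retention: S = 1000/56 − 10 = 55/7 in (≈ 7.857 in)
Ia = 0.2S: 0.2·7.857 = 1.571 in (exactly 11/7)
Since P=9.570 > Ia=1.571: effective rainfall P−Ia = 5599/700 in
Runoff Q = (P−Ia)²/(P−Ia+S) = (7.999)²/(7.999+7.857) = 2849891/706300 ≈ 4.035 in

Q = 2849891/706300 in ≈ 4.035 in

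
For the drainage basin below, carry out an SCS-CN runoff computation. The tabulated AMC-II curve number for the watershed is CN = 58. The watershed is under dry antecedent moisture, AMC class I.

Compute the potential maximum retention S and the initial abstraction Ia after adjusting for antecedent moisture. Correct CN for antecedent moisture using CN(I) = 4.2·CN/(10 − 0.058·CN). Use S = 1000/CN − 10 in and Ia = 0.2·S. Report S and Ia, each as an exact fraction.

S = 500/29 in ≈ 17.241 in; Ia = 100/29 in ≈ 3.448 in

Dry (AMC I): CN(I) = 4.2·58/(10 − 0.058·58) = (1218/5)/(1659/250) = 2900/79 ≈ 36.709
Max retention: S = 1000/(2900/79) − 10 = 500/29 in (≈ 17.241 in)
Ia = 0.2S: 0.2·17.241 = 3.448 in (exactly 100/29)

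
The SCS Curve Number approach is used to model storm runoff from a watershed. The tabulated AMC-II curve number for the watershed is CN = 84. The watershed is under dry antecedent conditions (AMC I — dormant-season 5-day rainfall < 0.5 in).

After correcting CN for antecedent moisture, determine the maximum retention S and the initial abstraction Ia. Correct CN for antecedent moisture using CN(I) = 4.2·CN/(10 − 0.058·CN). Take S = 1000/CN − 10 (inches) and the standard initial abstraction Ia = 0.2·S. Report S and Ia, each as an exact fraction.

Dry (AMC I): CN(I) = 4.2·84/(10 − 0.058·84) = (1764/5)/(641/125) = 44100/641 ≈ 68.799
Max retention: S = 1000/(44100/641) − 10 = 2000/441 in (≈ 4.535 in)
Ia = 0.2S: 0.2·4.535 = 0.907 in (exactly 400/441)

S = 2000/441 in ≈ 4.535 in; Ia = 400/441 in ≈ 0.907 in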